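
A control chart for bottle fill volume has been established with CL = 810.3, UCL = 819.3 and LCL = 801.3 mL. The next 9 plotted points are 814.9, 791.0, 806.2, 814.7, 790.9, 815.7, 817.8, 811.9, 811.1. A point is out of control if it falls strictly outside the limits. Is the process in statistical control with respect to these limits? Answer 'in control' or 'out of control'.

out of control

Compare each point to [801.3, 819.3]: sample 2 = 791.0 < LCL; sample 5 = 790.9 < LCL.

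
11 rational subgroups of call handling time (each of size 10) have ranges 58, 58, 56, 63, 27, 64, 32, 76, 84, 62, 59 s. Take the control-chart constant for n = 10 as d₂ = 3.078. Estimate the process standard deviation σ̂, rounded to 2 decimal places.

18.87

R̄ = (58 + 58 + 56 + 63 + 27 + 64 + 32 + 76 + 84 + 62 + 59) / 11 = 58.0909
σ̂ = R̄ / d₂ = 58.0909 / 3.078 = 18.8729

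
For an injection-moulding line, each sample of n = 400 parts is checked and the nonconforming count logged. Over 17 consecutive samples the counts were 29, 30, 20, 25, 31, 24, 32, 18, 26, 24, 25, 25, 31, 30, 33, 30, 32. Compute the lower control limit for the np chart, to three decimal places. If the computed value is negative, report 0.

p̄ = Σdᵢ / (k·n) = 465 / (17 × 400) = 0.06838
LCL = np̄ − 3·√(np̄(1−p̄)) = 27.3529 − 3 × 5.0480 = 12.2089

12.209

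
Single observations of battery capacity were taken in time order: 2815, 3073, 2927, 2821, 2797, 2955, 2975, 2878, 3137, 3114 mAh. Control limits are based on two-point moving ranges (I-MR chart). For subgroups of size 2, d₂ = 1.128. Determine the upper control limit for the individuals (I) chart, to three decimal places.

X̄ = (2815 + 3073 + 2927 + 2821 + 2797 + 2955 + 2975 + 2878 + 3137 + 3114) / 10 = 2949.2000
Moving ranges: 258, 146, 106, 24, 158, 20, 97, 259, 23; M̄R̄ = 1091.0000 / 9 = 121.2222
UCL = X̄ + 3·M̄R̄/d₂ = 2949.2000 + 3 × 121.2222 / 1.128 = 3271.5995

3271.600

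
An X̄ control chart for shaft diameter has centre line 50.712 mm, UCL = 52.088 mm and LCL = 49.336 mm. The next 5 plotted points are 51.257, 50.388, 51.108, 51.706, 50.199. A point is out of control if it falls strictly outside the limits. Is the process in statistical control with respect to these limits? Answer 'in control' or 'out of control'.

All 5 points lie within [49.336, 52.088].

in control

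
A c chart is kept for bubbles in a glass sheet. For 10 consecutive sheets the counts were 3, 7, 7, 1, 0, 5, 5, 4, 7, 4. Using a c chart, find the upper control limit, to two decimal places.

c̄ = (3 + 7 + 7 + 1 + 0 + 5 + 5 + 4 + 7 + 4) / 10 = 43 / 10 = 4.3000
UCL = c̄ + 3√c̄ = 4.3000 + 3 × √4.3000 = 4.3000 + 3 × 2.0736 = 10.5209

10.52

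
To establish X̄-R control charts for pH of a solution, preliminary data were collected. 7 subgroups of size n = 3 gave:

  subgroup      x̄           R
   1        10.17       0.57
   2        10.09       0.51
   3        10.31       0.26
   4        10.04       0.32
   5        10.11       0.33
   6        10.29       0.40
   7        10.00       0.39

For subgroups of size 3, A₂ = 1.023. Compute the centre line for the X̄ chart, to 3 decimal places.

10.144

X̄̄ = (10.17 + 10.09 + 10.31 + 10.04 + 10.11 + 10.29 + 10.00) / 7 = 71.0100 / 7 = 10.1443
CL = X̄̄ = 10.1443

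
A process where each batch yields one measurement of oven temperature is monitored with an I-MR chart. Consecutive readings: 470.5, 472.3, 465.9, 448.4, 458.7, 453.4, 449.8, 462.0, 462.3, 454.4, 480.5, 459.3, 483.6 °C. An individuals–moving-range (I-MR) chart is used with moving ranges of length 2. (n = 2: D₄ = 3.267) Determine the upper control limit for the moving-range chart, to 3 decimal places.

Moving ranges: 1.8, 6.4, 17.5, 10.3, 5.3, 3.6, 12.2, 0.3, 7.9, 26.1, 21.2, 24.3; M̄R̄ = 136.9000 / 12 = 11.4083
UCL_MR = D₄·M̄R̄ = 3.267 × 11.4083 = 37.2710

37.271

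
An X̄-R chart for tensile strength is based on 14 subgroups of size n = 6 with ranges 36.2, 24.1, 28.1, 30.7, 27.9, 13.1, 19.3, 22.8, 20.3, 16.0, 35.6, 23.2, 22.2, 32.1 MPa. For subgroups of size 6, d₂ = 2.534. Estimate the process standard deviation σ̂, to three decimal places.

9.911

R̄ = (36.2 + 24.1 + 28.1 + 30.7 + 27.9 + 13.1 + 19.3 + 22.8 + 20.3 + 16.0 + 35.6 + 23.2 + 22.2 + 32.1) / 14 = 25.1143
σ̂ = R̄ / d₂ = 25.1143 / 2.534 = 9.9109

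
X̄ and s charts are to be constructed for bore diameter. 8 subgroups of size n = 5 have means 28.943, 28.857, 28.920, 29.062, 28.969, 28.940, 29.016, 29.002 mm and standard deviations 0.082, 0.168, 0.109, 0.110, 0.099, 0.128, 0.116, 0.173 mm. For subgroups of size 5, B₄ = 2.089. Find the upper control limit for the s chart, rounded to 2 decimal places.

s̄ = (0.082 + 0.168 + 0.109 + 0.110 + 0.099 + 0.128 + 0.116 + 0.173) / 8 = 0.1231
UCL_s = B₄·s̄ = 2.089 × 0.1231 = 0.2572

0.26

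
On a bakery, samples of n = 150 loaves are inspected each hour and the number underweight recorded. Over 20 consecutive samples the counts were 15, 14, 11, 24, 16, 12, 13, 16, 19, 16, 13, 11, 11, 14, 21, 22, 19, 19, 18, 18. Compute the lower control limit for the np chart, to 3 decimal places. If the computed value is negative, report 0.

p̄ = Σdᵢ / (k·n) = 322 / (20 × 150) = 0.10733
LCL = np̄ − 3·√(np̄(1−p̄)) = 16.1000 − 3 × 3.7910 = 4.7269

4.727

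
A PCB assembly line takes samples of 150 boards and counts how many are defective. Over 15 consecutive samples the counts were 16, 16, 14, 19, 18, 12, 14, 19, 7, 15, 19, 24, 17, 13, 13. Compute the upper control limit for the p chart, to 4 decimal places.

0.1799

p̄ = Σdᵢ / (k·n) = 236 / (15 × 150) = 0.10489
UCL = p̄ + 3·√(p̄(1−p̄)/n) = 0.10489 + 3 × √(0.10489×0.89511/150) = 0.10489 + 3 × 0.02502 = 0.17994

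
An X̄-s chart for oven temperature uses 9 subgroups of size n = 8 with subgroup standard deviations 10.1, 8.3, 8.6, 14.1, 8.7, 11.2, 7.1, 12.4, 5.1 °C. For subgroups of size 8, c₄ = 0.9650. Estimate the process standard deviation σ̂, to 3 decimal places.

9.856

s̄ = (10.1 + 8.3 + 8.6 + 14.1 + 8.7 + 11.2 + 7.1 + 12.4 + 5.1) / 9 = 9.5111
σ̂ = s̄ / c₄ = 9.5111 / 0.9650 = 9.8561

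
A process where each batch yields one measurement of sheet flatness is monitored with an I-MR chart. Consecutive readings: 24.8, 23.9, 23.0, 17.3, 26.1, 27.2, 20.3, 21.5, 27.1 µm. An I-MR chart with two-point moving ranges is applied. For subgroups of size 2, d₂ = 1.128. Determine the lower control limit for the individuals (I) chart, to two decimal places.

X̄ = (24.8 + 23.9 + 23.0 + 17.3 + 26.1 + 27.2 + 20.3 + 21.5 + 27.1) / 9 = 23.4667
Moving ranges: 0.9, 0.9, 5.7, 8.8, 1.1, 6.9, 1.2, 5.6; M̄R̄ = 31.1000 / 8 = 3.8875
LCL = X̄ − 3·M̄R̄/d₂ = 23.4667 − 3 × 3.8875 / 1.128 = 13.1276

13.13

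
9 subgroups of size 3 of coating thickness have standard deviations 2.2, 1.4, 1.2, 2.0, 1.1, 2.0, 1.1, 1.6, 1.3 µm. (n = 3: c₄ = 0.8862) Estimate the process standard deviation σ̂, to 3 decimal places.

1.743

s̄ = (2.2 + 1.4 + 1.2 + 2.0 + 1.1 + 2.0 + 1.1 + 1.6 + 1.3) / 9 = 1.5444
σ̂ = s̄ / c₄ = 1.5444 / 0.8862 = 1.7428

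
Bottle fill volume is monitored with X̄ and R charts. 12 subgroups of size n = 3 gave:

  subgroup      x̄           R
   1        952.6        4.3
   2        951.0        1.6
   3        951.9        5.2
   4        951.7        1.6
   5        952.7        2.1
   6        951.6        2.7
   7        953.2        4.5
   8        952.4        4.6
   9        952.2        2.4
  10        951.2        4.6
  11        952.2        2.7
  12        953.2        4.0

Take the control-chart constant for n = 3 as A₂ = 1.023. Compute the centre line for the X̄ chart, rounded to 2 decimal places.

X̄̄ = (952.6 + 951.0 + 951.9 + 951.7 + 952.7 + 951.6 + 953.2 + 952.4 + 952.2 + 951.2 + 952.2 + 953.2) / 12 = 11425.9000 / 12 = 952.1583
CL = X̄̄ = 952.1583

952.16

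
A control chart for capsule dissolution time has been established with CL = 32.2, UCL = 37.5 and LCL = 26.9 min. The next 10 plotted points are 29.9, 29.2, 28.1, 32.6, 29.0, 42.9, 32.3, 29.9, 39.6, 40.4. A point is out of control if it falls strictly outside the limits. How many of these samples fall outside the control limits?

3

Compare each point to [26.9, 37.5]: sample 6 = 42.9 > UCL; sample 9 = 39.6 > UCL; sample 10 = 40.4 > UCL.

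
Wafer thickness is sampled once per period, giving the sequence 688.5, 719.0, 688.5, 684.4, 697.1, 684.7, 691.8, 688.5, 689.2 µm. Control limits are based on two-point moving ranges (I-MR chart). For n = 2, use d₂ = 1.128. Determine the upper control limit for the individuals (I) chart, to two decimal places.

X̄ = (688.5 + 719.0 + 688.5 + 684.4 + 697.1 + 684.7 + 691.8 + 688.5 + 689.2) / 9 = 692.4111
Moving ranges: 30.5, 30.5, 4.1, 12.7, 12.4, 7.1, 3.3, 0.7; M̄R̄ = 101.3000 / 8 = 12.6625
UCL = X̄ + 3·M̄R̄/d₂ = 692.4111 + 3 × 12.6625 / 1.128 = 726.0880

726.09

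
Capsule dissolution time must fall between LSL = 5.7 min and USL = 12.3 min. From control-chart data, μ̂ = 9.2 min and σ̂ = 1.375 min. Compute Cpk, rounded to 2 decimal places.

0.75

Cpu = (USL − μ̂) / (3σ̂) = (12.3 − 9.2) / (3 × 1.375) = 0.7515; Cpl = (μ̂ − LSL) / (3σ̂) = (9.2 − 5.7) / (3 × 1.375) = 0.8485; Cpk = min(Cpu, Cpl) = 0.7515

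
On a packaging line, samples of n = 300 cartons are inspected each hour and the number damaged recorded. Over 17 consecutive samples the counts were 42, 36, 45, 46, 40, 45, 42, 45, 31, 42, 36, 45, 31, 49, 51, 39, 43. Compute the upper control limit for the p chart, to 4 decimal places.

0.1987

p̄ = Σdᵢ / (k·n) = 708 / (17 × 300) = 0.13882
UCL = p̄ + 3·√(p̄(1−p̄)/n) = 0.13882 + 3 × √(0.13882×0.86118/300) = 0.13882 + 3 × 0.01996 = 0.19871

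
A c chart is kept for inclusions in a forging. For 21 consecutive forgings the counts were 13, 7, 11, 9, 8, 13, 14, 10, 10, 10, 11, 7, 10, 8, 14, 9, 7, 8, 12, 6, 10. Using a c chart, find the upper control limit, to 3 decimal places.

19.276

c̄ = (13 + 7 + 11 + 9 + 8 + 13 + 14 + 10 + 10 + 10 + 11 + 7 + 10 + 8 + 14 + 9 + 7 + 8 + 12 + 6 + 10) / 21 = 207 / 21 = 9.8571
UCL = c̄ + 3√c̄ = 9.8571 + 3 × √9.8571 = 9.8571 + 3 × 3.1396 = 19.2760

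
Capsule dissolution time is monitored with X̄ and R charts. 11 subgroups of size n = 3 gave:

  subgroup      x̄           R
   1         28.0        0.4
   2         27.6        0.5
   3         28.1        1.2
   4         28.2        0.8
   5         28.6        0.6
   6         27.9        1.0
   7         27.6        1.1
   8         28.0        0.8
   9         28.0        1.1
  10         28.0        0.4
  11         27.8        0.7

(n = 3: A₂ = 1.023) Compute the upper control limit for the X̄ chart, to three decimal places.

X̄̄ = (28.0 + 27.6 + 28.1 + 28.2 + 28.6 + 27.9 + 27.6 + 28.0 + 28.0 + 28.0 + 27.8) / 11 = 307.8000 / 11 = 27.9818
R̄ = (0.4 + 0.5 + 1.2 + 0.8 + 0.6 + 1.0 + 1.1 + 0.8 + 1.1 + 0.4 + 0.7) / 11 = 8.6000 / 11 = 0.7818
UCL = X̄̄ + A₂·R̄ = 27.9818 + 1.023 × 0.7818 = 28.7816

28.782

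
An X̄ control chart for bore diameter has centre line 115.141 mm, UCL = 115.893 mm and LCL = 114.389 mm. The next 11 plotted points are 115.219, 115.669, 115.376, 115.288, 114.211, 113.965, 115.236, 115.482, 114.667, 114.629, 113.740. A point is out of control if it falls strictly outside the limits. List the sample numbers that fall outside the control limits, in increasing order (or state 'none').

5, 6, 11

Compare each point to [114.389, 115.893]: sample 5 = 114.211 < LCL; sample 6 = 113.965 < LCL; sample 11 = 113.740 < LCL.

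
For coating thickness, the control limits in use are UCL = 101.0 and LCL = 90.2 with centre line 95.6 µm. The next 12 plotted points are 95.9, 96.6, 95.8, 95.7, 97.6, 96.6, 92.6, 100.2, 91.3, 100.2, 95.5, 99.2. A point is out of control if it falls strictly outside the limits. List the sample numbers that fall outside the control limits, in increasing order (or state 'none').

All 12 points lie within [90.2, 101.0].

none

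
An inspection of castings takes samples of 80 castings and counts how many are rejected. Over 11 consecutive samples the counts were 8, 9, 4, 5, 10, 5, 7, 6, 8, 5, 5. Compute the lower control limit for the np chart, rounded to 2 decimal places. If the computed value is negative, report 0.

0.00

p̄ = Σdᵢ / (k·n) = 72 / (11 × 80) = 0.08182
LCL = np̄ − 3·√(np̄(1−p̄)) = 6.5455 − 3 × 2.4515 = -0.8091 → 0 (negative, so LCL = 0)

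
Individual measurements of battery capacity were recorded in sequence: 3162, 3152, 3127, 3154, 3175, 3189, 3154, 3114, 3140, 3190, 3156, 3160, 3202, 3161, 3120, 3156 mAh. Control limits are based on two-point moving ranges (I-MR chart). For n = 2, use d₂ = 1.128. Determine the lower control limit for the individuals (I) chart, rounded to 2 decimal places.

X̄ = (3162 + 3152 + 3127 + 3154 + 3175 + 3189 + 3154 + 3114 + 3140 + 3190 + 3156 + 3160 + 3202 + 3161 + 3120 + 3156) / 16 = 3157.0000
Moving ranges: 10, 25, 27, 21, 14, 35, 40, 26, 50, 34, 4, 42, 41, 41, 36; M̄R̄ = 446.0000 / 15 = 29.7333
LCL = X̄ − 3·M̄R̄/d₂ = 3157.0000 − 3 × 29.7333 / 1.128 = 3077.9220

3077.92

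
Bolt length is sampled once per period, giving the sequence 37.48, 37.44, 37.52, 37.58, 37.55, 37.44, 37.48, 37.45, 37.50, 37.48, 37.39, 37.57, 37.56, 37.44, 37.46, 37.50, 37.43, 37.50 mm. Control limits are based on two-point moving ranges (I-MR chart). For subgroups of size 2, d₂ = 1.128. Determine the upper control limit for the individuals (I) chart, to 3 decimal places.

37.653

X̄ = (37.48 + 37.44 + 37.52 + 37.58 + 37.55 + 37.44 + 37.48 + 37.45 + 37.50 + 37.48 + 37.39 + 37.57 + 37.56 + 37.44 + 37.46 + 37.50 + 37.43 + 37.50) / 18 = 37.4872
Moving ranges: 0.04, 0.08, 0.06, 0.03, 0.11, 0.04, 0.03, 0.05, 0.02, 0.09, 0.18, 0.01, 0.12, 0.02, 0.04, 0.07, 0.07; M̄R̄ = 1.0600 / 17 = 0.0624
UCL = X̄ + 3·M̄R̄/d₂ = 37.4872 + 3 × 0.0624 / 1.128 = 37.6531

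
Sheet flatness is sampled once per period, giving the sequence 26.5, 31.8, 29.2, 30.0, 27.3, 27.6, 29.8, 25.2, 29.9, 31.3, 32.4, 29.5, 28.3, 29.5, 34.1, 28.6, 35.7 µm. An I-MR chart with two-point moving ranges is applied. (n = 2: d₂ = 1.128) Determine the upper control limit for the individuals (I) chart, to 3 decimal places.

37.818

X̄ = (26.5 + 31.8 + 29.2 + 30.0 + 27.3 + 27.6 + 29.8 + 25.2 + 29.9 + 31.3 + 32.4 + 29.5 + 28.3 + 29.5 + 34.1 + 28.6 + 35.7) / 17 = 29.8059
Moving ranges: 5.3, 2.6, 0.8, 2.7, 0.3, 2.2, 4.6, 4.7, 1.4, 1.1, 2.9, 1.2, 1.2, 4.6, 5.5, 7.1; M̄R̄ = 48.2000 / 16 = 3.0125
UCL = X̄ + 3·M̄R̄/d₂ = 29.8059 + 3 × 3.0125 / 1.128 = 37.8179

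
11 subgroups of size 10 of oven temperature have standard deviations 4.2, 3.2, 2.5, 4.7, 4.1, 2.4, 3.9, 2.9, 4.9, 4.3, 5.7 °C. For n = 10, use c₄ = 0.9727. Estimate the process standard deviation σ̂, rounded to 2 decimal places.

4.00

s̄ = (4.2 + 3.2 + 2.5 + 4.7 + 4.1 + 2.4 + 3.9 + 2.9 + 4.9 + 4.3 + 5.7) / 11 = 3.8909
σ̂ = s̄ / c₄ = 3.8909 / 0.9727 = 4.0001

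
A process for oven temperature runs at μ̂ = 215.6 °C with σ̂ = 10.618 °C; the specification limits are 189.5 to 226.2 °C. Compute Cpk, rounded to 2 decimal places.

Cpu = (USL − μ̂) / (3σ̂) = (226.2 − 215.6) / (3 × 10.618) = 0.3328; Cpl = (μ̂ − LSL) / (3σ̂) = (215.6 − 189.5) / (3 × 10.618) = 0.8194; Cpk = min(Cpu, Cpl) = 0.3328

0.33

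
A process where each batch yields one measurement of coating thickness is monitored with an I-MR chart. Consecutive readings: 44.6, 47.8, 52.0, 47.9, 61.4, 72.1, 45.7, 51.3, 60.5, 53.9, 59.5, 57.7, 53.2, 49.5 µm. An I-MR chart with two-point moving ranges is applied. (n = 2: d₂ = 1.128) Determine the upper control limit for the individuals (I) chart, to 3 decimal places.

X̄ = (44.6 + 47.8 + 52.0 + 47.9 + 61.4 + 72.1 + 45.7 + 51.3 + 60.5 + 53.9 + 59.5 + 57.7 + 53.2 + 49.5) / 14 = 54.0786
Moving ranges: 3.2, 4.2, 4.1, 13.5, 10.7, 26.4, 5.6, 9.2, 6.6, 5.6, 1.8, 4.5, 3.7; M̄R̄ = 99.1000 / 13 = 7.6231
UCL = X̄ + 3·M̄R̄/d₂ = 54.0786 + 3 × 7.6231 / 1.128 = 74.3527

74.353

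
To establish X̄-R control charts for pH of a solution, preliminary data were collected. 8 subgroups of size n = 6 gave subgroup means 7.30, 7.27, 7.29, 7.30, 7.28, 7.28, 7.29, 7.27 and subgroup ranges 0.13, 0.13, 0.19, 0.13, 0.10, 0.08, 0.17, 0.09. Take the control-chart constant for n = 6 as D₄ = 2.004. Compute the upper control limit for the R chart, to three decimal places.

0.256

R̄ = (0.13 + 0.13 + 0.19 + 0.13 + 0.10 + 0.08 + 0.17 + 0.09) / 8 = 1.0200 / 8 = 0.1275
UCL_R = D₄·R̄ = 2.004 × 0.1275 = 0.2555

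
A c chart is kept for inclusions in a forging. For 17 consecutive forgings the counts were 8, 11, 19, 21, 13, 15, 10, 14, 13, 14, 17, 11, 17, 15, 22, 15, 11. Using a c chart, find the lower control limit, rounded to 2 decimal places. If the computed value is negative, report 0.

c̄ = (8 + 11 + 19 + 21 + 13 + 15 + 10 + 14 + 13 + 14 + 17 + 11 + 17 + 15 + 22 + 15 + 11) / 17 = 246 / 17 = 14.4706
LCL = c̄ − 3√c̄ = 14.4706 − 3 × 3.8040 = 3.0585

3.06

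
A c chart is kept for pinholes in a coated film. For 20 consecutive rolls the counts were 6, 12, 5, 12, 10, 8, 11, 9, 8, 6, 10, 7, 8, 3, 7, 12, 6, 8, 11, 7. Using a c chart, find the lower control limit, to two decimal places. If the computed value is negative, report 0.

c̄ = (6 + 12 + 5 + 12 + 10 + 8 + 11 + 9 + 8 + 6 + 10 + 7 + 8 + 3 + 7 + 12 + 6 + 8 + 11 + 7) / 20 = 166 / 20 = 8.3000
LCL = c̄ − 3√c̄ = 8.3000 − 3 × 2.8810 = -0.3429 → 0 (cannot be negative)

0.00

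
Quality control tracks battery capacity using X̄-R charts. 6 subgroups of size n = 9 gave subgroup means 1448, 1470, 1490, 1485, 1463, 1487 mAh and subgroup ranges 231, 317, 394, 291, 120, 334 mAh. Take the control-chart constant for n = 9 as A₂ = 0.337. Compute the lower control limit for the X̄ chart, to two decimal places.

1379.08

X̄̄ = (1448 + 1470 + 1490 + 1485 + 1463 + 1487) / 6 = 8843.0000 / 6 = 1473.8333
R̄ = (231 + 317 + 394 + 291 + 120 + 334) / 6 = 1687.0000 / 6 = 281.1667
LCL = X̄̄ − A₂·R̄ = 1473.8333 − 0.337 × 281.1667 = 1379.0802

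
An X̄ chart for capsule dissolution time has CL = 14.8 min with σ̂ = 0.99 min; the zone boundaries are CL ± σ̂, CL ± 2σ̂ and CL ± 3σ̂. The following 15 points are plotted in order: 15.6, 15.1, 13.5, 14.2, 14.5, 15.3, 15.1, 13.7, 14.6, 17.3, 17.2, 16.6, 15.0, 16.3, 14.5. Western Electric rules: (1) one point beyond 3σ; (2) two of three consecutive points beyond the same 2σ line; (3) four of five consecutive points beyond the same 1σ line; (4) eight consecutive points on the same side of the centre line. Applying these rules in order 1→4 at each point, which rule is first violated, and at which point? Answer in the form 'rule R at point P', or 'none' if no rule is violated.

Zone of each point (C = within 1σ̂, B = 1σ̂–2σ̂, A = 2σ̂–3σ̂, * = beyond 3σ̂; sign = side of CL): 1:+C, 2:+C, 3:-B, 4:-C, 5:-C, 6:+C, 7:+C, 8:-B, 9:-C, 10:+A, 11:+A, 12:+B, 13:+C, 14:+B, 15:-C
Rule 2 (two of three consecutive points beyond the same 2σ limit) is satisfied at point 11.

rule 2 at point 11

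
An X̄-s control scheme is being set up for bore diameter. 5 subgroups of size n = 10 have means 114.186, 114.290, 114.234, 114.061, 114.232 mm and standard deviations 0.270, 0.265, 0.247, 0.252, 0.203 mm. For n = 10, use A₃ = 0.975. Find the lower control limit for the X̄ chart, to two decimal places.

113.96

X̄̄ = (114.186 + 114.290 + 114.234 + 114.061 + 114.232) / 5 = 114.2006
s̄ = (0.270 + 0.265 + 0.247 + 0.252 + 0.203) / 5 = 0.2474
LCL = X̄̄ − A₃·s̄ = 114.2006 − 0.975 × 0.2474 = 113.9594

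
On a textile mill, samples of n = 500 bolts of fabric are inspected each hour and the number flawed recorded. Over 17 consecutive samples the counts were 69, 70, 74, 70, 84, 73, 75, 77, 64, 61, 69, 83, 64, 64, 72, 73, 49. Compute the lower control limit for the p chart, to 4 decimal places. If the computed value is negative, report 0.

0.0935

p̄ = Σdᵢ / (k·n) = 1191 / (17 × 500) = 0.14012
LCL = p̄ − 3·√(p̄(1−p̄)/n) = 0.14012 − 3 × 0.01552 = 0.09355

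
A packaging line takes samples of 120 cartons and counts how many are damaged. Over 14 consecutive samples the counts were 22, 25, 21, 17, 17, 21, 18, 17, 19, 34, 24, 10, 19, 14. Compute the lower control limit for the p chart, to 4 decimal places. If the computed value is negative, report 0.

0.0637

p̄ = Σdᵢ / (k·n) = 278 / (14 × 120) = 0.16548
LCL = p̄ − 3·√(p̄(1−p̄)/n) = 0.16548 − 3 × 0.03392 = 0.06371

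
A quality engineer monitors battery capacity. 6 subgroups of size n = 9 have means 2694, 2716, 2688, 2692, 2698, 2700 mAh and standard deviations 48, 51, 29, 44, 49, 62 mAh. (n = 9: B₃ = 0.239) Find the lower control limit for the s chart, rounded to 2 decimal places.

s̄ = (48 + 51 + 29 + 44 + 49 + 62) / 6 = 47.1667
LCL_s = B₃·s̄ = 0.239 × 47.1667 = 11.2728

11.27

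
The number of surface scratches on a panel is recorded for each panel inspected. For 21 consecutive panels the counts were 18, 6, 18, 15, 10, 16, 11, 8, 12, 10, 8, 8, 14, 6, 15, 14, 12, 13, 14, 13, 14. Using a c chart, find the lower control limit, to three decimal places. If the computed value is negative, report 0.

c̄ = (18 + 6 + 18 + 15 + 10 + 16 + 11 + 8 + 12 + 10 + 8 + 8 + 14 + 6 + 15 + 14 + 12 + 13 + 14 + 13 + 14) / 21 = 255 / 21 = 12.1429
LCL = c̄ − 3√c̄ = 12.1429 − 3 × 3.4847 = 1.6889

1.689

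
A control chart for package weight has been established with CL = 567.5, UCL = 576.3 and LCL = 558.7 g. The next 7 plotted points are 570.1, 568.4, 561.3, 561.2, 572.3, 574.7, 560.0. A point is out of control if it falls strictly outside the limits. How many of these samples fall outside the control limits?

All 7 points lie within [558.7, 576.3].

0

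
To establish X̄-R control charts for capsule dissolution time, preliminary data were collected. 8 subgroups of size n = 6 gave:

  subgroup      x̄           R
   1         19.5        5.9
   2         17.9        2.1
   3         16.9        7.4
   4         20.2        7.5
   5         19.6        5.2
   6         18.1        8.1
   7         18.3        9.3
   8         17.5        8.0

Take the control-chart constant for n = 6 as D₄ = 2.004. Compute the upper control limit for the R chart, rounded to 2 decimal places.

13.40

R̄ = (5.9 + 2.1 + 7.4 + 7.5 + 5.2 + 8.1 + 9.3 + 8.0) / 8 = 53.5000 / 8 = 6.6875
UCL_R = D₄·R̄ = 2.004 × 6.6875 = 13.4017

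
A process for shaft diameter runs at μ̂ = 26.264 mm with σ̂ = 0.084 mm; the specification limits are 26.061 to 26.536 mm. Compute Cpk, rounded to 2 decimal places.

Cpu = (USL − μ̂) / (3σ̂) = (26.536 − 26.264) / (3 × 0.084) = 1.0794; Cpl = (μ̂ − LSL) / (3σ̂) = (26.264 − 26.061) / (3 × 0.084) = 0.8056; Cpk = min(Cpu, Cpl) = 0.8056

0.81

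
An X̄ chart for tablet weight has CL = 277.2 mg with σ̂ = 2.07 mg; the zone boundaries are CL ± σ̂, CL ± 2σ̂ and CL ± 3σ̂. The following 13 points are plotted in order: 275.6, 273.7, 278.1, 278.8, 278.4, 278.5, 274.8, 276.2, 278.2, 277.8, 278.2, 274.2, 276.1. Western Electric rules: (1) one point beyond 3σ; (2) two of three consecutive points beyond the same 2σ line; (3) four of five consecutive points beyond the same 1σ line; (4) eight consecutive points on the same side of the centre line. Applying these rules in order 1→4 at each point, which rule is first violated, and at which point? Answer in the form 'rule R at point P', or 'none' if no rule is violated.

Zone of each point (C = within 1σ̂, B = 1σ̂–2σ̂, A = 2σ̂–3σ̂, * = beyond 3σ̂; sign = side of CL): 1:-C, 2:-B, 3:+C, 4:+C, 5:+C, 6:+C, 7:-B, 8:-C, 9:+C, 10:+C, 11:+C, 12:-B, 13:-C
No rule fires across all 13 points.

none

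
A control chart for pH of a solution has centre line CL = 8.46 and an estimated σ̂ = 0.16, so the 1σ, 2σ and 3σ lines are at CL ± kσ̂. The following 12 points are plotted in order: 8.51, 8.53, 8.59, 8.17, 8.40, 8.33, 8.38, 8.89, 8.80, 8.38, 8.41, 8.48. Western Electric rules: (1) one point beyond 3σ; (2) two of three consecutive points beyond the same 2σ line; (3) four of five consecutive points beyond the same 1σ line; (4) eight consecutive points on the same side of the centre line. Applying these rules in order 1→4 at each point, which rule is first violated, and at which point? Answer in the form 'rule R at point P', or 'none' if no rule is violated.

Zone of each point (C = within 1σ̂, B = 1σ̂–2σ̂, A = 2σ̂–3σ̂, * = beyond 3σ̂; sign = side of CL): 1:+C, 2:+C, 3:+C, 4:-B, 5:-C, 6:-C, 7:-C, 8:+A, 9:+A, 10:-C, 11:-C, 12:+C
Rule 2 (two of three consecutive points beyond the same 2σ limit) is satisfied at point 9.

rule 2 at point 9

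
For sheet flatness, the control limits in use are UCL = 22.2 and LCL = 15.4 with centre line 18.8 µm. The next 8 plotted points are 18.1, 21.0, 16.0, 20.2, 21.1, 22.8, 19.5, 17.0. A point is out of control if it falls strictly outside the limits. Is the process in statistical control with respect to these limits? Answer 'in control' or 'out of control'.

Compare each point to [15.4, 22.2]: sample 6 = 22.8 > UCL.

out of control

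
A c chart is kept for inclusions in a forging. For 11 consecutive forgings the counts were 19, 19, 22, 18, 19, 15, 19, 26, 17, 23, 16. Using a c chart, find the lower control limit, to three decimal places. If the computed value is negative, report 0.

c̄ = (19 + 19 + 22 + 18 + 19 + 15 + 19 + 26 + 17 + 23 + 16) / 11 = 213 / 11 = 19.3636
LCL = c̄ − 3√c̄ = 19.3636 − 3 × 4.4004 = 6.1624

6.162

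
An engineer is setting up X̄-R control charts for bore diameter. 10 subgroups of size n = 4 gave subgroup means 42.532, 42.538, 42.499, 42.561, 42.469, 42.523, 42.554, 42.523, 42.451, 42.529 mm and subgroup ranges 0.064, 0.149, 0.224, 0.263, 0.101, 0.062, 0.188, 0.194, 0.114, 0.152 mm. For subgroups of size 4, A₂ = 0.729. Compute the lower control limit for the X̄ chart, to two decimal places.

42.41

X̄̄ = (42.532 + 42.538 + 42.499 + 42.561 + 42.469 + 42.523 + 42.554 + 42.523 + 42.451 + 42.529) / 10 = 425.1790 / 10 = 42.5179
R̄ = (0.064 + 0.149 + 0.224 + 0.263 + 0.101 + 0.062 + 0.188 + 0.194 + 0.114 + 0.152) / 10 = 1.5110 / 10 = 0.1511
LCL = X̄̄ − A₂·R̄ = 42.5179 − 0.729 × 0.1511 = 42.4077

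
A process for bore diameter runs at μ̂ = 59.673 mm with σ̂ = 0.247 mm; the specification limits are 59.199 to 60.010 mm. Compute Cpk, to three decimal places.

0.455

Cpu = (USL − μ̂) / (3σ̂) = (60.010 − 59.673) / (3 × 0.247) = 0.4548; Cpl = (μ̂ − LSL) / (3σ̂) = (59.673 − 59.199) / (3 × 0.247) = 0.6397; Cpk = min(Cpu, Cpl) = 0.4548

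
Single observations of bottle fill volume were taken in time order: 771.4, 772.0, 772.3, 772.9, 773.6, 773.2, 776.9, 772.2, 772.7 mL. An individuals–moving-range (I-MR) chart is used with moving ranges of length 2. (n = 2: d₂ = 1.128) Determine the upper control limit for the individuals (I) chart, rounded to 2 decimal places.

776.85

X̄ = (771.4 + 772.0 + 772.3 + 772.9 + 773.6 + 773.2 + 776.9 + 772.2 + 772.7) / 9 = 773.0222
Moving ranges: 0.6, 0.3, 0.6, 0.7, 0.4, 3.7, 4.7, 0.5; M̄R̄ = 11.5000 / 8 = 1.4375
UCL = X̄ + 3·M̄R̄/d₂ = 773.0222 + 3 × 1.4375 / 1.128 = 776.8454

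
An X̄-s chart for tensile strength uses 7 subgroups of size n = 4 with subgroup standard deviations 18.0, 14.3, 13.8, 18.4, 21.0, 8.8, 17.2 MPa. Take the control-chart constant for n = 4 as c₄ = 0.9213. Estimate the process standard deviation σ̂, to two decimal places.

17.29

s̄ = (18.0 + 14.3 + 13.8 + 18.4 + 21.0 + 8.8 + 17.2) / 7 = 15.9286
σ̂ = s̄ / c₄ = 15.9286 / 0.9213 = 17.2892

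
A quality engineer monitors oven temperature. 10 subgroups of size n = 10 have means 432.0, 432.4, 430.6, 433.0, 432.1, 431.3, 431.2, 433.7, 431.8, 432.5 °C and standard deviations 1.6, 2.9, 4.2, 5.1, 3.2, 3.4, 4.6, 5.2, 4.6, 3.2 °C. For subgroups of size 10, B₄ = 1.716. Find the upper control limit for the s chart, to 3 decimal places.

s̄ = (1.6 + 2.9 + 4.2 + 5.1 + 3.2 + 3.4 + 4.6 + 5.2 + 4.6 + 3.2) / 10 = 3.8000
UCL_s = B₄·s̄ = 1.716 × 3.8000 = 6.5208

6.521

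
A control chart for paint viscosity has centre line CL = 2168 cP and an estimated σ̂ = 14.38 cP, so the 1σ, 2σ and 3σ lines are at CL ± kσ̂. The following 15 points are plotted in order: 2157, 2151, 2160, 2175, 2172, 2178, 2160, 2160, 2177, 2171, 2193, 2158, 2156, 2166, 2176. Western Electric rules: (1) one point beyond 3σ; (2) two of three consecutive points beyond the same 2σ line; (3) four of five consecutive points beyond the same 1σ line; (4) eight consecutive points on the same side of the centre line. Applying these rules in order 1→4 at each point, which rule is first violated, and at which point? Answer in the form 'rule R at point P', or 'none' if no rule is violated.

none

Zone of each point (C = within 1σ̂, B = 1σ̂–2σ̂, A = 2σ̂–3σ̂, * = beyond 3σ̂; sign = side of CL): 1:-C, 2:-B, 3:-C, 4:+C, 5:+C, 6:+C, 7:-C, 8:-C, 9:+C, 10:+C, 11:+B, 12:-C, 13:-C, 14:-C, 15:+C
No rule fires across all 15 points.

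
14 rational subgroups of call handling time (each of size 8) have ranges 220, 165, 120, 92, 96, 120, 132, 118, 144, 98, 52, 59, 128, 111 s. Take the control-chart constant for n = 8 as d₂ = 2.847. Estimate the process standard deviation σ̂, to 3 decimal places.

41.522

R̄ = (220 + 165 + 120 + 92 + 96 + 120 + 132 + 118 + 144 + 98 + 52 + 59 + 128 + 111) / 14 = 118.2143
σ̂ = R̄ / d₂ = 118.2143 / 2.847 = 41.5224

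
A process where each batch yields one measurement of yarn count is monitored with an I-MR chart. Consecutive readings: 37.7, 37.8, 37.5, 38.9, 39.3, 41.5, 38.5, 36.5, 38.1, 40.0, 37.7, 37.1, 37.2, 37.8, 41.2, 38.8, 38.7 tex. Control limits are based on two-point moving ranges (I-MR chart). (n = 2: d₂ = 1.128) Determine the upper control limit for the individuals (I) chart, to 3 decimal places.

42.212

X̄ = (37.7 + 37.8 + 37.5 + 38.9 + 39.3 + 41.5 + 38.5 + 36.5 + 38.1 + 40.0 + 37.7 + 37.1 + 37.2 + 37.8 + 41.2 + 38.8 + 38.7) / 17 = 38.4882
Moving ranges: 0.1, 0.3, 1.4, 0.4, 2.2, 3.0, 2.0, 1.6, 1.9, 2.3, 0.6, 0.1, 0.6, 3.4, 2.4, 0.1; M̄R̄ = 22.4000 / 16 = 1.4000
UCL = X̄ + 3·M̄R̄/d₂ = 38.4882 + 3 × 1.4000 / 1.128 = 42.2116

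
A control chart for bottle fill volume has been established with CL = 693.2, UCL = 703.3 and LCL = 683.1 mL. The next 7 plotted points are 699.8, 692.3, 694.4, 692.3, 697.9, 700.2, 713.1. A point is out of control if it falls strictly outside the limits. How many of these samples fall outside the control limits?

Compare each point to [683.1, 703.3]: sample 7 = 713.1 > UCL.

1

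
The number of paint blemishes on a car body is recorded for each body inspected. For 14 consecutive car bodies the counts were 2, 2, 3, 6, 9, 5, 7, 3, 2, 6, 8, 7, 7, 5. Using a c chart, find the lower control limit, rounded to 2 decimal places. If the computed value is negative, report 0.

0.00

c̄ = (2 + 2 + 3 + 6 + 9 + 5 + 7 + 3 + 2 + 6 + 8 + 7 + 7 + 5) / 14 = 72 / 14 = 5.1429
LCL = c̄ − 3√c̄ = 5.1429 − 3 × 2.2678 = -1.6605 → 0 (cannot be negative)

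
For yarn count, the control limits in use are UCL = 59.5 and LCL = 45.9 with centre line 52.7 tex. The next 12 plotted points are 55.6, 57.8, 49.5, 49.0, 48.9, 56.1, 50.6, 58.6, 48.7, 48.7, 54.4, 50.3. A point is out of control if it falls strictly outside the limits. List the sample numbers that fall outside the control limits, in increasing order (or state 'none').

none

All 12 points lie within [45.9, 59.5].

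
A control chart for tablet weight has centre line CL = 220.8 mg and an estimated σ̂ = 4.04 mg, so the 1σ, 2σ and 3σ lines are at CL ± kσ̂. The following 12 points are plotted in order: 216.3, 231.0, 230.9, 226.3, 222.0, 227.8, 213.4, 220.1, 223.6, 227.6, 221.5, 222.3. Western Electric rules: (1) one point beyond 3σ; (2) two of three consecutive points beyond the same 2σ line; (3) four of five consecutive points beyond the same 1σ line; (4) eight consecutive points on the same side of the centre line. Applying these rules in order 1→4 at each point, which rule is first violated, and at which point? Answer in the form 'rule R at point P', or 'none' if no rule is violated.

rule 2 at point 3

Zone of each point (C = within 1σ̂, B = 1σ̂–2σ̂, A = 2σ̂–3σ̂, * = beyond 3σ̂; sign = side of CL): 1:-B, 2:+A, 3:+A, 4:+B, 5:+C, 6:+B, 7:-B, 8:-C, 9:+C, 10:+B, 11:+C, 12:+C
Rule 2 (two of three consecutive points beyond the same 2σ limit) is satisfied at point 3.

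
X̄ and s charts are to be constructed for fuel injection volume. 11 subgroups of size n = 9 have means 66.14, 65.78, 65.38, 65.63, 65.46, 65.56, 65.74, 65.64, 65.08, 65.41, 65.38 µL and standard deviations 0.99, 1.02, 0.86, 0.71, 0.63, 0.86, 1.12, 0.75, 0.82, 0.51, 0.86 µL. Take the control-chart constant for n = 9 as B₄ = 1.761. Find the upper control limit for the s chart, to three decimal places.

s̄ = (0.99 + 1.02 + 0.86 + 0.71 + 0.63 + 0.86 + 1.12 + 0.75 + 0.82 + 0.51 + 0.86) / 11 = 0.8300
UCL_s = B₄·s̄ = 1.761 × 0.8300 = 1.4616

1.462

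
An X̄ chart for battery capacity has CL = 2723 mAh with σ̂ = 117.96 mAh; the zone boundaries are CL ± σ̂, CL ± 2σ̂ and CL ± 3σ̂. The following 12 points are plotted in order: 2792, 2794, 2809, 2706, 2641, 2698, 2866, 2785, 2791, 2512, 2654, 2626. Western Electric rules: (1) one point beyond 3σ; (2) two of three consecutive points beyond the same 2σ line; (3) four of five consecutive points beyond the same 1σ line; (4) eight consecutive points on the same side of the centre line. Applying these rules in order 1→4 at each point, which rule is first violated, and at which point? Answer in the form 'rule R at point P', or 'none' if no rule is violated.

none

Zone of each point (C = within 1σ̂, B = 1σ̂–2σ̂, A = 2σ̂–3σ̂, * = beyond 3σ̂; sign = side of CL): 1:+C, 2:+C, 3:+C, 4:-C, 5:-C, 6:-C, 7:+B, 8:+C, 9:+C, 10:-B, 11:-C, 12:-C
No rule fires across all 12 points.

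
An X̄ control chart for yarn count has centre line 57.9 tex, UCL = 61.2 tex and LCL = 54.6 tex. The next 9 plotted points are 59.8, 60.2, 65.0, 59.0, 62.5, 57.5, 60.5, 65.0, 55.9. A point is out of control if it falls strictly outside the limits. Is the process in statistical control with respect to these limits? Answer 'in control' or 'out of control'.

out of control

Compare each point to [54.6, 61.2]: sample 3 = 65.0 > UCL; sample 5 = 62.5 > UCL; sample 8 = 65.0 > UCL.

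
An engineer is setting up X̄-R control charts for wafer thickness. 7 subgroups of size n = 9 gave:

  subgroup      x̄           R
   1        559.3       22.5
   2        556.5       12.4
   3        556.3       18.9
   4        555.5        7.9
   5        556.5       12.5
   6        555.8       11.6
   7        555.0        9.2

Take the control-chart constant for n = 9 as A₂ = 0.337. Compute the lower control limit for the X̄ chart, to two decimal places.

X̄̄ = (559.3 + 556.5 + 556.3 + 555.5 + 556.5 + 555.8 + 555.0) / 7 = 3894.9000 / 7 = 556.4143
R̄ = (22.5 + 12.4 + 18.9 + 7.9 + 12.5 + 11.6 + 9.2) / 7 = 95.0000 / 7 = 13.5714
LCL = X̄̄ − A₂·R̄ = 556.4143 − 0.337 × 13.5714 = 551.8407

551.84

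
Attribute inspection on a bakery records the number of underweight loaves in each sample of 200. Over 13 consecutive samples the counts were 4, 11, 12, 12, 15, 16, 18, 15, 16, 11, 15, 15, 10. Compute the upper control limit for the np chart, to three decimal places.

23.565

p̄ = Σdᵢ / (k·n) = 170 / (13 × 200) = 0.06538
UCL = np̄ + 3·√(np̄(1−p̄)) = 13.0769 + 3 × √(13.0769×0.93462) = 13.0769 + 3 × 3.4960 = 23.5649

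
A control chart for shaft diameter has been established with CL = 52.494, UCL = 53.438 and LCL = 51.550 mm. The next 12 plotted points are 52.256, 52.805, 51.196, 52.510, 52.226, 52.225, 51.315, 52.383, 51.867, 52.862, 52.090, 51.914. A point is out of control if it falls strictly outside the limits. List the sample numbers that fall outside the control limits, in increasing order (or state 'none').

Compare each point to [51.550, 53.438]: sample 3 = 51.196 < LCL; sample 7 = 51.315 < LCL.

3, 7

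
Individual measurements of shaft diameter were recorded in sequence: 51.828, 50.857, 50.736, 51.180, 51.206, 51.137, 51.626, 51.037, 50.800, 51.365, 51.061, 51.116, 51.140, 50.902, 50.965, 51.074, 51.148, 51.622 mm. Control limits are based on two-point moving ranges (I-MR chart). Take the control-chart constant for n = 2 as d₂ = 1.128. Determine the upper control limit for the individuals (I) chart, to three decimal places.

51.915

X̄ = (51.828 + 50.857 + 50.736 + 51.180 + 51.206 + 51.137 + 51.626 + 51.037 + 50.800 + 51.365 + 51.061 + 51.116 + 51.140 + 50.902 + 50.965 + 51.074 + 51.148 + 51.622) / 18 = 51.1556
Moving ranges: 0.971, 0.121, 0.444, 0.026, 0.069, 0.489, 0.589, 0.237, 0.565, 0.304, 0.055, 0.024, 0.238, 0.063, 0.109, 0.074, 0.474; M̄R̄ = 4.8520 / 17 = 0.2854
UCL = X̄ + 3·M̄R̄/d₂ = 51.1556 + 3 × 0.2854 / 1.128 = 51.9146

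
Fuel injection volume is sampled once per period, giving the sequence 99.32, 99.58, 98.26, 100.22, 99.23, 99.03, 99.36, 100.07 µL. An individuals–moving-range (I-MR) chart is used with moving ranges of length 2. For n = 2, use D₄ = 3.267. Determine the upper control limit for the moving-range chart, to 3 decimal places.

Moving ranges: 0.26, 1.32, 1.96, 0.99, 0.20, 0.33, 0.71; M̄R̄ = 5.7700 / 7 = 0.8243
UCL_MR = D₄·M̄R̄ = 3.267 × 0.8243 = 2.6929

2.693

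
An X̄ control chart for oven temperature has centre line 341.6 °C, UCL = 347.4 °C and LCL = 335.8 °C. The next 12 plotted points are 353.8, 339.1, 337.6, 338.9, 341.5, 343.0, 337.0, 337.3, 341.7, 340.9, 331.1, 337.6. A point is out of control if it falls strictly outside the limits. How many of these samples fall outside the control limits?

2

Compare each point to [335.8, 347.4]: sample 1 = 353.8 > UCL; sample 11 = 331.1 < LCL.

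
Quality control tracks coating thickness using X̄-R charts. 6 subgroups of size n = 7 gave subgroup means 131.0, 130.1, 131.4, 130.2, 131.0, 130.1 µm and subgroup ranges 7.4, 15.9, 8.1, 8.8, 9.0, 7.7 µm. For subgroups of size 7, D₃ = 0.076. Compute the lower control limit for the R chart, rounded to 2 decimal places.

R̄ = (7.4 + 15.9 + 8.1 + 8.8 + 9.0 + 7.7) / 6 = 56.9000 / 6 = 9.4833
LCL_R = D₃·R̄ = 0.076 × 9.4833 = 0.7207

0.72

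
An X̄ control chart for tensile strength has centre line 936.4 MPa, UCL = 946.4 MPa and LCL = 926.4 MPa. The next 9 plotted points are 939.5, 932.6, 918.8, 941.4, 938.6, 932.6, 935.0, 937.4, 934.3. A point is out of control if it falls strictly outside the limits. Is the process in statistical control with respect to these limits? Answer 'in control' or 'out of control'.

Compare each point to [926.4, 946.4]: sample 3 = 918.8 < LCL.

out of control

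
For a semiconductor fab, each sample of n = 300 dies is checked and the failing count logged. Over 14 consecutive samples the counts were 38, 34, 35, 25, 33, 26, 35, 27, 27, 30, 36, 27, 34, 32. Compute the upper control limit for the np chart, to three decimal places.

47.254

p̄ = Σdᵢ / (k·n) = 439 / (14 × 300) = 0.10452
UCL = np̄ + 3·√(np̄(1−p̄)) = 31.3571 + 3 × √(31.3571×0.89548) = 31.3571 + 3 × 5.2990 = 47.2542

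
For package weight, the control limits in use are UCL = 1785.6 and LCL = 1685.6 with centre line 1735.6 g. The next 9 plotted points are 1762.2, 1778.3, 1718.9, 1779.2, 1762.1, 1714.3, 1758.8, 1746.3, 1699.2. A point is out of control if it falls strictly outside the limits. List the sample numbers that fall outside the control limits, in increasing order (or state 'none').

none

All 9 points lie within [1685.6, 1785.6].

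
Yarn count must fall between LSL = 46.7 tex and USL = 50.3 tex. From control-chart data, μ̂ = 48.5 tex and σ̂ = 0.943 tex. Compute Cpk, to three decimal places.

Cpu = (USL − μ̂) / (3σ̂) = (50.3 − 48.5) / (3 × 0.943) = 0.6363; Cpl = (μ̂ − LSL) / (3σ̂) = (48.5 − 46.7) / (3 × 0.943) = 0.6363; Cpk = min(Cpu, Cpl) = 0.6363

0.636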